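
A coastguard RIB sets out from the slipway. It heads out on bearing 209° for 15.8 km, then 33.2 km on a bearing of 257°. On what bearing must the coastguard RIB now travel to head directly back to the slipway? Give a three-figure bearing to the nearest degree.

Leg 1 (209°, 15.8 km): east 15.8 sin 209° = -7.66, north 15.8 cos 209° = -13.82
Leg 2 (257°, 33.2 km): east 33.2 sin 257° = -32.35, north 33.2 cos 257° = -7.47
Net displacement: -40.01 east, -21.29 north. Direction back to start is (40.01, 21.29): bearing = atan2(40.01, 21.29) mod 360° = 61.98° ≈ 062°.

062°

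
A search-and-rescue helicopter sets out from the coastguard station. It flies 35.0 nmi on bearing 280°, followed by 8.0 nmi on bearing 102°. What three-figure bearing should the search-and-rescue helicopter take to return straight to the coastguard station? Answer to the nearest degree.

Leg 1 (280°, 35.0 nmi): east 35.0 sin 280° = -34.47, north 35.0 cos 280° = 6.08
Leg 2 (102°, 8.0 nmi): east 8.0 sin 102° = 7.83, north 8.0 cos 102° = -1.66
Net displacement: -26.64 east, 4.41 north. Direction back to start is (26.64, -4.41): bearing = atan2(26.64, -4.41) mod 360° = 99.41° ≈ 099°.

099°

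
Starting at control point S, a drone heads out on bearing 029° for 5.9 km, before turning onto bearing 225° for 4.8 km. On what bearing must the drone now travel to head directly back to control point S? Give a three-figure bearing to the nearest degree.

Leg 1 (029°, 5.9 km): east 5.9 sin 29° = 2.86, north 5.9 cos 29° = 5.16
Leg 2 (225°, 4.8 km): east 4.8 sin 225° = -3.39, north 4.8 cos 225° = -3.39
Net displacement: -0.53 east, 1.77 north. Direction back to start is (0.53, -1.77): bearing = atan2(0.53, -1.77) mod 360° = 163.18° ≈ 163°.

163°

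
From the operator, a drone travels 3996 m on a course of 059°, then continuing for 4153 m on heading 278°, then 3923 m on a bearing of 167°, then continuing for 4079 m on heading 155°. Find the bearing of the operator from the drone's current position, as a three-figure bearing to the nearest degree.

Leg 1 (059°, 3996 m): east 3996 sin 59° = 3425.24, north 3996 cos 59° = 2058.09
Leg 2 (278°, 4153 m): east 4153 sin 278° = -4112.58, north 4153 cos 278° = 577.99
Leg 3 (167°, 3923 m): east 3923 sin 167° = 882.48, north 3923 cos 167° = -3822.45
Leg 4 (155°, 4079 m): east 4079 sin 155° = 1723.86, north 4079 cos 155° = -3696.83
Net displacement: 1919.00 east, -4883.21 north. Direction back to start is (-1919.00, 4883.21): bearing = atan2(-1919.00, 4883.21) mod 360° = 338.55° ≈ 339°.

339°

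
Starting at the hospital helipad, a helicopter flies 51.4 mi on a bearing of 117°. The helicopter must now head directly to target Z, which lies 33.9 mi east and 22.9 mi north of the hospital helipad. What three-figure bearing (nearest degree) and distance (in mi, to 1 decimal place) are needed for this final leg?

Leg 1 (117°, 51.4 mi): east 51.4 sin 117° = 45.80, north 51.4 cos 117° = -23.34
Current position: (45.80, -23.34). Target: (33.9, 22.9). Remaining: Δeast = -11.90, Δnorth = 46.24.
Bearing = atan2(-11.90, 46.24) mod 360° = 345.57°; distance = √((-11.90)² + (46.24)²) = 47.741 mi.

346°, 47.7 mi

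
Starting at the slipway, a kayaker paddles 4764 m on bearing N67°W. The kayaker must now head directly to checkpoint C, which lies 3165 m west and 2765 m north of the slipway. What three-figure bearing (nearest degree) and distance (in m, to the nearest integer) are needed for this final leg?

053°, 1518 m

Leg 1 (N67°W, 4764 m): east 4764 sin 293° = -4385.29, north 4764 cos 293° = 1861.44
Current position: (-4385.29, 1861.44). Target: (-3165, 2765). Remaining: Δeast = 1220.29, Δnorth = 903.56.
Bearing = atan2(1220.29, 903.56) mod 360° = 53.48°; distance = √((1220.29)² + (903.56)²) = 1518.391 m.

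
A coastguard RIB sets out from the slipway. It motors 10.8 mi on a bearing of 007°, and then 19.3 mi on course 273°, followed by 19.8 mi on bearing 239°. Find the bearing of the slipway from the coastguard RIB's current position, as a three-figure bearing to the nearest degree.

093°

Leg 1 (007°, 10.8 mi): east 10.8 sin 7° = 1.32, north 10.8 cos 7° = 10.72
Leg 2 (273°, 19.3 mi): east 19.3 sin 273° = -19.27, north 19.3 cos 273° = 1.01
Leg 3 (239°, 19.8 mi): east 19.8 sin 239° = -16.97, north 19.8 cos 239° = -10.20
Net displacement: -34.93 east, 1.53 north. Direction back to start is (34.93, -1.53): bearing = atan2(34.93, -1.53) mod 360° = 92.51° ≈ 093°.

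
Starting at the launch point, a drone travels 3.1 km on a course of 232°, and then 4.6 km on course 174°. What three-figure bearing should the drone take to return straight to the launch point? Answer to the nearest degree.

Leg 1 (232°, 3.1 km): east 3.1 sin 232° = -2.44, north 3.1 cos 232° = -1.91
Leg 2 (174°, 4.6 km): east 4.6 sin 174° = 0.48, north 4.6 cos 174° = -4.57
Net displacement: -1.96 east, -6.48 north. Direction back to start is (1.96, 6.48): bearing = atan2(1.96, 6.48) mod 360° = 16.84° ≈ 017°.

017°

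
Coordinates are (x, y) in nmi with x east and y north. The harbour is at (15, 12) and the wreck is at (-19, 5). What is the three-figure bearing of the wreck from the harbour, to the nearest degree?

Δeast = -19 − 15 = -34.00; Δnorth = 5 − 12 = -7.00.
Bearing = atan2(Δeast, Δnorth) mod 360° = 258.37° ≈ 258°.

258°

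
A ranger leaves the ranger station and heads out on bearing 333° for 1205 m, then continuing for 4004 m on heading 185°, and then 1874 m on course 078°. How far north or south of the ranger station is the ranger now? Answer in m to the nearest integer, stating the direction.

2525 m south

Leg 1 (333°, 1205 m): east 1205 sin 333° = -547.06, north 1205 cos 333° = 1073.66
Leg 2 (185°, 4004 m): east 4004 sin 185° = -348.97, north 4004 cos 185° = -3988.76
Leg 3 (078°, 1874 m): east 1874 sin 78° = 1833.05, north 1874 cos 78° = 389.63
Net north component: -2525.47 m.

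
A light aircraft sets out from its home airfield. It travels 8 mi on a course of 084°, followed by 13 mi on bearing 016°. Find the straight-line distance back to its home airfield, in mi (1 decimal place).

17.6 mi

Leg 1 (084°, 8 mi): east 8 sin 84° = 7.96, north 8 cos 84° = 0.84
Leg 2 (016°, 13 mi): east 13 sin 16° = 3.58, north 13 cos 16° = 12.50
Net: 11.54 east, 13.33 north. Distance = √((11.54)² + (13.33)²) = 17.633 mi.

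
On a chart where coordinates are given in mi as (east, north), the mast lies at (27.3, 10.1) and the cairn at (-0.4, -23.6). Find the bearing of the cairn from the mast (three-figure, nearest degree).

219°

Δeast = -0.4 − 27.3 = -27.70; Δnorth = -23.6 − 10.1 = -33.70.
Bearing = atan2(Δeast, Δnorth) mod 360° = 219.42° ≈ 219°.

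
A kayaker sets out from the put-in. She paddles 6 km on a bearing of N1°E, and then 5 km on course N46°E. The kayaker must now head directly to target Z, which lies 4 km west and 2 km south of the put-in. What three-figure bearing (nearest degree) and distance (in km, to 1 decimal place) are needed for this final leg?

Leg 1 (N1°E, 6 km): east 6 sin 1° = 0.10, north 6 cos 1° = 6.00
Leg 2 (N46°E, 5 km): east 5 sin 46° = 3.60, north 5 cos 46° = 3.47
Current position: (3.70, 9.47). Target: (-4, -2). Remaining: Δeast = -7.70, Δnorth = -11.47.
Bearing = atan2(-7.70, -11.47) mod 360° = 213.87°; distance = √((-7.70)² + (-11.47)²) = 13.818 km.

214°, 13.8 km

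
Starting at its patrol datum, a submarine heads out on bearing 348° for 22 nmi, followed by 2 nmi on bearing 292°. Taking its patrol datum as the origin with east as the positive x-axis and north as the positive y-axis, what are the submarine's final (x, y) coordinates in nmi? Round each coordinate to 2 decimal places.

(-6.43, 22.27)

Leg 1 (348°, 22 nmi): east 22 sin 348° = -4.57, north 22 cos 348° = 21.52
Leg 2 (292°, 2 nmi): east 2 sin 292° = -1.85, north 2 cos 292° = 0.75
Summing: -6.43 nmi east, 22.27 nmi north → (-6.43, 22.27).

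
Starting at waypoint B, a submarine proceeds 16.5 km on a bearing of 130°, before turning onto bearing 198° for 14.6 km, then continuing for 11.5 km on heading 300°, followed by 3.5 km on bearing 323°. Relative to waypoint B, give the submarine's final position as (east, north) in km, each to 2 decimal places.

Leg 1 (130°, 16.5 km): east 16.5 sin 130° = 12.64, north 16.5 cos 130° = -10.61
Leg 2 (198°, 14.6 km): east 14.6 sin 198° = -4.51, north 14.6 cos 198° = -13.89
Leg 3 (300°, 11.5 km): east 11.5 sin 300° = -9.96, north 11.5 cos 300° = 5.75
Leg 4 (323°, 3.5 km): east 3.5 sin 323° = -2.11, north 3.5 cos 323° = 2.80
Summing: -3.94 km east, -15.95 km north → (-3.94, -15.95).

(-3.94, -15.95)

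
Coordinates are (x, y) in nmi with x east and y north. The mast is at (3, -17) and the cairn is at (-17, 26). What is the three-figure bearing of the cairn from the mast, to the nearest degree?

335°

Δeast = -17 − 3 = -20.00; Δnorth = 26 − -17 = 43.00.
Bearing = atan2(Δeast, Δnorth) mod 360° = 335.06° ≈ 335°.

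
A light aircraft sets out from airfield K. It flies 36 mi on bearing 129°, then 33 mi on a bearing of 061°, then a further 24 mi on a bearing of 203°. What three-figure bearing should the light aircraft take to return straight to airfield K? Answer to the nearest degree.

301°

Leg 1 (129°, 36 mi): east 36 sin 129° = 27.98, north 36 cos 129° = -22.66
Leg 2 (061°, 33 mi): east 33 sin 61° = 28.86, north 33 cos 61° = 16.00
Leg 3 (203°, 24 mi): east 24 sin 203° = -9.38, north 24 cos 203° = -22.09
Net displacement: 47.46 east, -28.75 north. Direction back to start is (-47.46, 28.75): bearing = atan2(-47.46, 28.75) mod 360° = 301.20° ≈ 301°.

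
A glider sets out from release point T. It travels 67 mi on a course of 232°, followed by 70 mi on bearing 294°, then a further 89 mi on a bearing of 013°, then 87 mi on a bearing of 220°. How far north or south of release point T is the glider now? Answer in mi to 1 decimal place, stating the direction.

Leg 1 (232°, 67 mi): east 67 sin 232° = -52.80, north 67 cos 232° = -41.25
Leg 2 (294°, 70 mi): east 70 sin 294° = -63.95, north 70 cos 294° = 28.47
Leg 3 (013°, 89 mi): east 89 sin 13° = 20.02, north 89 cos 13° = 86.72
Leg 4 (220°, 87 mi): east 87 sin 220° = -55.92, north 87 cos 220° = -66.65
Net north component: 7.30 mi.

7.3 mi north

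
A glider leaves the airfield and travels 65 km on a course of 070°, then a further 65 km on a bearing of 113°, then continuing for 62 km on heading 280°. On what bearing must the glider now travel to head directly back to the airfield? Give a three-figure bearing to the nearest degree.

263°

Leg 1 (070°, 65 km): east 65 sin 70° = 61.08, north 65 cos 70° = 22.23
Leg 2 (113°, 65 km): east 65 sin 113° = 59.83, north 65 cos 113° = -25.40
Leg 3 (280°, 62 km): east 62 sin 280° = -61.06, north 62 cos 280° = 10.77
Net displacement: 59.85 east, 7.60 north. Direction back to start is (-59.85, -7.60): bearing = atan2(-59.85, -7.60) mod 360° = 262.76° ≈ 263°.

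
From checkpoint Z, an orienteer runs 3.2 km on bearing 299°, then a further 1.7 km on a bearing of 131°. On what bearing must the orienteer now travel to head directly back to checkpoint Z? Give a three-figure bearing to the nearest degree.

Leg 1 (299°, 3.2 km): east 3.2 sin 299° = -2.80, north 3.2 cos 299° = 1.55
Leg 2 (131°, 1.7 km): east 1.7 sin 131° = 1.28, north 1.7 cos 131° = -1.12
Net displacement: -1.52 east, 0.44 north. Direction back to start is (1.52, -0.44): bearing = atan2(1.52, -0.44) mod 360° = 106.05° ≈ 106°.

106°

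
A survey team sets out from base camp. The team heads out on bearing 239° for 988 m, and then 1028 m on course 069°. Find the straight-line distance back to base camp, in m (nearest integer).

180 m

Leg 1 (239°, 988 m): east 988 sin 239° = -846.88, north 988 cos 239° = -508.86
Leg 2 (069°, 1028 m): east 1028 sin 69° = 959.72, north 1028 cos 69° = 368.40
Net: 112.84 east, -140.46 north. Distance = √((112.84)² + (-140.46)²) = 180.168 m.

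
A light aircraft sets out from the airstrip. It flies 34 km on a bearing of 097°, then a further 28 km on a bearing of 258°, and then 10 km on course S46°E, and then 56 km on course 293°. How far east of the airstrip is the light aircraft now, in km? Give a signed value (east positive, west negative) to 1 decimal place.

Leg 1 (097°, 34 km): east 34 sin 97° = 33.75, north 34 cos 97° = -4.14
Leg 2 (258°, 28 km): east 28 sin 258° = -27.39, north 28 cos 258° = -5.82
Leg 3 (S46°E, 10 km): east 10 sin 134° = 7.19, north 10 cos 134° = -6.95
Leg 4 (293°, 56 km): east 56 sin 293° = -51.55, north 56 cos 293° = 21.88
Net east component: -38.00 km.

-38.0 km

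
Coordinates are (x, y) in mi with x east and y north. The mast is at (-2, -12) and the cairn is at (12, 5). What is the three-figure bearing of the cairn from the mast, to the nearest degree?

Δeast = 12 − -2 = 14.00; Δnorth = 5 − -12 = 17.00.
Bearing = atan2(Δeast, Δnorth) mod 360° = 39.47° ≈ 039°.

039°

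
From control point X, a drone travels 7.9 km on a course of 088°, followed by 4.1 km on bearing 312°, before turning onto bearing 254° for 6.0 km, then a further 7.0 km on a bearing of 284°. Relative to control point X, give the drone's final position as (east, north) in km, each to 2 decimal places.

(-7.71, 3.06)

Leg 1 (088°, 7.9 km): east 7.9 sin 88° = 7.90, north 7.9 cos 88° = 0.28
Leg 2 (312°, 4.1 km): east 4.1 sin 312° = -3.05, north 4.1 cos 312° = 2.74
Leg 3 (254°, 6.0 km): east 6.0 sin 254° = -5.77, north 6.0 cos 254° = -1.65
Leg 4 (284°, 7.0 km): east 7.0 sin 284° = -6.79, north 7.0 cos 284° = 1.69
Summing: -7.71 km east, 3.06 km north → (-7.71, 3.06).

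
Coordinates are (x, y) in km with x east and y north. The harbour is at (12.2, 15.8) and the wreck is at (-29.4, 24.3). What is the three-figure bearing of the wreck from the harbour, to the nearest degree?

Δeast = -29.4 − 12.2 = -41.60; Δnorth = 24.3 − 15.8 = 8.50.
Bearing = atan2(Δeast, Δnorth) mod 360° = 281.55° ≈ 282°.

282°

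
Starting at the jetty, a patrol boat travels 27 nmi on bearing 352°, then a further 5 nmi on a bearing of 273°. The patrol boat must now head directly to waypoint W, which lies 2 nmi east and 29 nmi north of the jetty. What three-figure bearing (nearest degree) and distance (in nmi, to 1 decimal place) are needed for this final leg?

Leg 1 (352°, 27 nmi): east 27 sin 352° = -3.76, north 27 cos 352° = 26.74
Leg 2 (273°, 5 nmi): east 5 sin 273° = -4.99, north 5 cos 273° = 0.26
Current position: (-8.75, 27.00). Target: (2, 29). Remaining: Δeast = 10.75, Δnorth = 2.00.
Bearing = atan2(10.75, 2.00) mod 360° = 79.46°; distance = √((10.75)² + (2.00)²) = 10.935 nmi.

079°, 10.9 nmi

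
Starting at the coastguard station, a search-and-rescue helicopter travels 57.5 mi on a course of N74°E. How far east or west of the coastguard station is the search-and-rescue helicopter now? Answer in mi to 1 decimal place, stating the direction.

55.3 mi east

Leg 1 (N74°E, 57.5 mi): east 57.5 sin 74° = 55.27, north 57.5 cos 74° = 15.85
Net east component: 55.27 mi.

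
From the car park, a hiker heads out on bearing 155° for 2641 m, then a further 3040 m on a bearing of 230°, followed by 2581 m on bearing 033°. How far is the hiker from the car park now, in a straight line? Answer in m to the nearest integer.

Leg 1 (155°, 2641 m): east 2641 sin 155° = 1116.13, north 2641 cos 155° = -2393.56
Leg 2 (230°, 3040 m): east 3040 sin 230° = -2328.78, north 3040 cos 230° = -1954.07
Leg 3 (033°, 2581 m): east 2581 sin 33° = 1405.71, north 2581 cos 33° = 2164.61
Net: 193.07 east, -2183.02 north. Distance = √((193.07)² + (-2183.02)²) = 2191.546 m.

2192 m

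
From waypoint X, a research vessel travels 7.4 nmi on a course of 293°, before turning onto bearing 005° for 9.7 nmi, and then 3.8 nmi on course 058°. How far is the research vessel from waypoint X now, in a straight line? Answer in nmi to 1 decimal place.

14.8 nmi

Leg 1 (293°, 7.4 nmi): east 7.4 sin 293° = -6.81, north 7.4 cos 293° = 2.89
Leg 2 (005°, 9.7 nmi): east 9.7 sin 5° = 0.85, north 9.7 cos 5° = 9.66
Leg 3 (058°, 3.8 nmi): east 3.8 sin 58° = 3.22, north 3.8 cos 58° = 2.01
Net: -2.74 east, 14.57 north. Distance = √((-2.74)² + (14.57)²) = 14.824 nmi.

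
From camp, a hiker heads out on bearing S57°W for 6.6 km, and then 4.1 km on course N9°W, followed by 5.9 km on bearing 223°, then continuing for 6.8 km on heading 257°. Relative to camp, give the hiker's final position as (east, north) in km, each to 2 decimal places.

(-16.83, -5.39)

Leg 1 (S57°W, 6.6 km): east 6.6 sin 237° = -5.54, north 6.6 cos 237° = -3.59
Leg 2 (N9°W, 4.1 km): east 4.1 sin 351° = -0.64, north 4.1 cos 351° = 4.05
Leg 3 (223°, 5.9 km): east 5.9 sin 223° = -4.02, north 5.9 cos 223° = -4.31
Leg 4 (257°, 6.8 km): east 6.8 sin 257° = -6.63, north 6.8 cos 257° = -1.53
Summing: -16.83 km east, -5.39 km north → (-16.83, -5.39).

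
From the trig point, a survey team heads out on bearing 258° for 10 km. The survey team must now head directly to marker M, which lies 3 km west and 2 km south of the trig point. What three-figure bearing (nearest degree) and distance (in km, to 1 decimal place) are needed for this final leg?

089°, 6.8 km

Leg 1 (258°, 10 km): east 10 sin 258° = -9.78, north 10 cos 258° = -2.08
Current position: (-9.78, -2.08). Target: (-3, -2). Remaining: Δeast = 6.78, Δnorth = 0.08.
Bearing = atan2(6.78, 0.08) mod 360° = 89.33°; distance = √((6.78)² + (0.08)²) = 6.782 km.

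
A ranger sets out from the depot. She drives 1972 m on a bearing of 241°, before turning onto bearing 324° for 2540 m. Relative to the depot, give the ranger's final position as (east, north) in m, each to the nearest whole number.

(-3218, 1099)

Leg 1 (241°, 1972 m): east 1972 sin 241° = -1724.75, north 1972 cos 241° = -956.04
Leg 2 (324°, 2540 m): east 2540 sin 324° = -1492.97, north 2540 cos 324° = 2054.90
Summing: -3217.72 m east, 1098.86 m north → (-3218, 1099).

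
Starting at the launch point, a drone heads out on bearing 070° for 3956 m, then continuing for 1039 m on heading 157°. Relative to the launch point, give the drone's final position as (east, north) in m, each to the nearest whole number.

Leg 1 (070°, 3956 m): east 3956 sin 70° = 3717.42, north 3956 cos 70° = 1353.03
Leg 2 (157°, 1039 m): east 1039 sin 157° = 405.97, north 1039 cos 157° = -956.40
Summing: 4123.39 m east, 396.63 m north → (4123, 397).

(4123, 397)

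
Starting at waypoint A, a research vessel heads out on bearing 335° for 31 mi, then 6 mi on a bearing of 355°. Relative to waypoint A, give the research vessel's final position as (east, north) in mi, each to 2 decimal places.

Leg 1 (335°, 31 mi): east 31 sin 335° = -13.10, north 31 cos 335° = 28.10
Leg 2 (355°, 6 mi): east 6 sin 355° = -0.52, north 6 cos 355° = 5.98
Summing: -13.62 mi east, 34.07 mi north → (-13.62, 34.07).

(-13.62, 34.07)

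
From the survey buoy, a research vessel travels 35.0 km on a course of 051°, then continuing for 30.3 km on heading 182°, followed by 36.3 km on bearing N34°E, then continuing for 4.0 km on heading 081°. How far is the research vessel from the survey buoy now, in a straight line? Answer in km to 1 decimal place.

Leg 1 (051°, 35.0 km): east 35.0 sin 51° = 27.20, north 35.0 cos 51° = 22.03
Leg 2 (182°, 30.3 km): east 30.3 sin 182° = -1.06, north 30.3 cos 182° = -30.28
Leg 3 (N34°E, 36.3 km): east 36.3 sin 34° = 20.30, north 36.3 cos 34° = 30.09
Leg 4 (081°, 4.0 km): east 4.0 sin 81° = 3.95, north 4.0 cos 81° = 0.63
Net: 50.39 east, 22.46 north. Distance = √((50.39)² + (22.46)²) = 55.173 km.

55.2 km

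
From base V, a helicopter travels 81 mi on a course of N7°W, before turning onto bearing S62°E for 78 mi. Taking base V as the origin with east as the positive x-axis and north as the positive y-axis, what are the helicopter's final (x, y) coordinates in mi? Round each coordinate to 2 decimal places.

Leg 1 (N7°W, 81 mi): east 81 sin 353° = -9.87, north 81 cos 353° = 80.40
Leg 2 (S62°E, 78 mi): east 78 sin 118° = 68.87, north 78 cos 118° = -36.62
Summing: 59.00 mi east, 43.78 mi north → (59.00, 43.78).

(59.00, 43.78)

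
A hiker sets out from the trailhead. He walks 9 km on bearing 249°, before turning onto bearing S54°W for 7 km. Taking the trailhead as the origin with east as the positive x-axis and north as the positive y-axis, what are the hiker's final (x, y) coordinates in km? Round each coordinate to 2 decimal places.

(-14.07, -7.34)

Leg 1 (249°, 9 km): east 9 sin 249° = -8.40, north 9 cos 249° = -3.23
Leg 2 (S54°W, 7 km): east 7 sin 234° = -5.66, north 7 cos 234° = -4.11
Summing: -14.07 km east, -7.34 km north → (-14.07, -7.34).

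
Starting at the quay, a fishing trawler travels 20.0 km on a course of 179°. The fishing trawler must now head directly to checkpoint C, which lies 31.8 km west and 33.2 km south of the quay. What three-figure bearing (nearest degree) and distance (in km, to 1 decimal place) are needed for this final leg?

248°, 34.8 km

Leg 1 (179°, 20.0 km): east 20.0 sin 179° = 0.35, north 20.0 cos 179° = -20.00
Current position: (0.35, -20.00). Target: (-31.8, -33.2). Remaining: Δeast = -32.15, Δnorth = -13.20.
Bearing = atan2(-32.15, -13.20) mod 360° = 247.67°; distance = √((-32.15)² + (-13.20)²) = 34.755 km.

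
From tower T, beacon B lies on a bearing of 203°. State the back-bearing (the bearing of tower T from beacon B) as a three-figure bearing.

023°

Back-bearing = 203° − 180° = 023°.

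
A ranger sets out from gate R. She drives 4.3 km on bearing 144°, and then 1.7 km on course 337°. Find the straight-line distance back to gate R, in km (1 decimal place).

Leg 1 (144°, 4.3 km): east 4.3 sin 144° = 2.53, north 4.3 cos 144° = -3.48
Leg 2 (337°, 1.7 km): east 1.7 sin 337° = -0.66, north 1.7 cos 337° = 1.56
Net: 1.86 east, -1.91 north. Distance = √((1.86)² + (-1.91)²) = 2.671 km.

2.7 km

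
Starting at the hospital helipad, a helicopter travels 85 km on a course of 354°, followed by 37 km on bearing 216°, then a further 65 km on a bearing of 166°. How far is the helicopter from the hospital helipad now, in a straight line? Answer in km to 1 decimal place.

Leg 1 (354°, 85 km): east 85 sin 354° = -8.88, north 85 cos 354° = 84.53
Leg 2 (216°, 37 km): east 37 sin 216° = -21.75, north 37 cos 216° = -29.93
Leg 3 (166°, 65 km): east 65 sin 166° = 15.72, north 65 cos 166° = -63.07
Net: -14.91 east, -8.47 north. Distance = √((-14.91)² + (-8.47)²) = 17.145 km.

17.1 km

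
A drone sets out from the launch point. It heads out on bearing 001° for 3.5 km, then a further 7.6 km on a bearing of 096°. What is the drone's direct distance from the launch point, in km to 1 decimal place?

Leg 1 (001°, 3.5 km): east 3.5 sin 1° = 0.06, north 3.5 cos 1° = 3.50
Leg 2 (096°, 7.6 km): east 7.6 sin 96° = 7.56, north 7.6 cos 96° = -0.79
Net: 7.62 east, 2.71 north. Distance = √((7.62)² + (2.71)²) = 8.085 km.

8.1 km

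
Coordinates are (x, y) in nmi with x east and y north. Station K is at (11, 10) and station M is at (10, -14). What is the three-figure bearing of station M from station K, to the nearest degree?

Δeast = 10 − 11 = -1.00; Δnorth = -14 − 10 = -24.00.
Bearing = atan2(Δeast, Δnorth) mod 360° = 182.39° ≈ 182°.

182°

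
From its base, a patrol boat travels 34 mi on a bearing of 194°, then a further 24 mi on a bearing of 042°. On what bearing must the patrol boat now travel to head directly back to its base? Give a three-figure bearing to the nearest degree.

Leg 1 (194°, 34 mi): east 34 sin 194° = -8.23, north 34 cos 194° = -32.99
Leg 2 (042°, 24 mi): east 24 sin 42° = 16.06, north 24 cos 42° = 17.84
Net displacement: 7.83 east, -15.15 north. Direction back to start is (-7.83, 15.15): bearing = atan2(-7.83, 15.15) mod 360° = 332.66° ≈ 333°.

333°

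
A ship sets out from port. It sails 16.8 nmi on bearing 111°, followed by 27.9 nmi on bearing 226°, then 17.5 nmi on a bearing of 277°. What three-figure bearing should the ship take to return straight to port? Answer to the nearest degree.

Leg 1 (111°, 16.8 nmi): east 16.8 sin 111° = 15.68, north 16.8 cos 111° = -6.02
Leg 2 (226°, 27.9 nmi): east 27.9 sin 226° = -20.07, north 27.9 cos 226° = -19.38
Leg 3 (277°, 17.5 nmi): east 17.5 sin 277° = -17.37, north 17.5 cos 277° = 2.13
Net displacement: -21.75 east, -23.27 north. Direction back to start is (21.75, 23.27): bearing = atan2(21.75, 23.27) mod 360° = 43.07° ≈ 043°.

043°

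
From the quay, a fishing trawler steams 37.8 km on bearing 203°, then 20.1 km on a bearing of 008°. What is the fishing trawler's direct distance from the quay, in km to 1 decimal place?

Leg 1 (203°, 37.8 km): east 37.8 sin 203° = -14.77, north 37.8 cos 203° = -34.80
Leg 2 (008°, 20.1 km): east 20.1 sin 8° = 2.80, north 20.1 cos 8° = 19.90
Net: -11.97 east, -14.89 north. Distance = √((-11.97)² + (-14.89)²) = 19.107 km.

19.1 km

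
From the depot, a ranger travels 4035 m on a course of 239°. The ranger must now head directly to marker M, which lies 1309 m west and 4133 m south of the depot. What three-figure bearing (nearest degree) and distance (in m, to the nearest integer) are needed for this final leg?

Leg 1 (239°, 4035 m): east 4035 sin 239° = -3458.67, north 4035 cos 239° = -2078.18
Current position: (-3458.67, -2078.18). Target: (-1309, -4133). Remaining: Δeast = 2149.67, Δnorth = -2054.82.
Bearing = atan2(2149.67, -2054.82) mod 360° = 133.71°; distance = √((2149.67)² + (-2054.82)²) = 2973.781 m.

134°, 2974 m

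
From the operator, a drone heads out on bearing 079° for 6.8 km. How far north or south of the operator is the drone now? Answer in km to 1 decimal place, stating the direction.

Leg 1 (079°, 6.8 km): east 6.8 sin 79° = 6.68, north 6.8 cos 79° = 1.30
Net north component: 1.30 km.

1.3 km north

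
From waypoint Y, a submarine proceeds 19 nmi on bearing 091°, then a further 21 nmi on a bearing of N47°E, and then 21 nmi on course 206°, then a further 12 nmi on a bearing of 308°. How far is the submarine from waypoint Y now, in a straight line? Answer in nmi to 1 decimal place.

Leg 1 (091°, 19 nmi): east 19 sin 91° = 19.00, north 19 cos 91° = -0.33
Leg 2 (N47°E, 21 nmi): east 21 sin 47° = 15.36, north 21 cos 47° = 14.32
Leg 3 (206°, 21 nmi): east 21 sin 206° = -9.21, north 21 cos 206° = -18.87
Leg 4 (308°, 12 nmi): east 12 sin 308° = -9.46, north 12 cos 308° = 7.39
Net: 15.69 east, 2.50 north. Distance = √((15.69)² + (2.50)²) = 15.892 nmi.

15.9 nmi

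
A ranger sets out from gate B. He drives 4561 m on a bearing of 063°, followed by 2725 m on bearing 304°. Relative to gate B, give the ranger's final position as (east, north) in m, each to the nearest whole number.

Leg 1 (063°, 4561 m): east 4561 sin 63° = 4063.88, north 4561 cos 63° = 2070.65
Leg 2 (304°, 2725 m): east 2725 sin 304° = -2259.13, north 2725 cos 304° = 1523.80
Summing: 1804.75 m east, 3594.45 m north → (1805, 3594).

(1805, 3594)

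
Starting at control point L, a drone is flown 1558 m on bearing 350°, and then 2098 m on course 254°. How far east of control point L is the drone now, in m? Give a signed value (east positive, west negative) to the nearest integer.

-2287 m

Leg 1 (350°, 1558 m): east 1558 sin 350° = -270.54, north 1558 cos 350° = 1534.33
Leg 2 (254°, 2098 m): east 2098 sin 254° = -2016.73, north 2098 cos 254° = -578.29
Net east component: -2287.27 m.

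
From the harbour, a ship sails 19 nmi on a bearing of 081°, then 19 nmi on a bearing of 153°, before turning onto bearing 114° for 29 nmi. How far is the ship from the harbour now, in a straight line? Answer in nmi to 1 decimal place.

59.7 nmi

Leg 1 (081°, 19 nmi): east 19 sin 81° = 18.77, north 19 cos 81° = 2.97
Leg 2 (153°, 19 nmi): east 19 sin 153° = 8.63, north 19 cos 153° = -16.93
Leg 3 (114°, 29 nmi): east 29 sin 114° = 26.49, north 29 cos 114° = -11.80
Net: 53.88 east, -25.75 north. Distance = √((53.88)² + (-25.75)²) = 59.722 nmi.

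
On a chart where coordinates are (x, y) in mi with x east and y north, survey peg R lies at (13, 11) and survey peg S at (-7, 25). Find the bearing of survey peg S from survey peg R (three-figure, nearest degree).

Δeast = -7 − 13 = -20.00; Δnorth = 25 − 11 = 14.00.
Bearing = atan2(Δeast, Δnorth) mod 360° = 304.99° ≈ 305°.

305°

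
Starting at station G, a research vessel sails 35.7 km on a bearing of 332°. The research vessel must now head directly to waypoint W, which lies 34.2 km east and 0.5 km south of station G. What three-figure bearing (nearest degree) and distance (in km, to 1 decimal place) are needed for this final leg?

Leg 1 (332°, 35.7 km): east 35.7 sin 332° = -16.76, north 35.7 cos 332° = 31.52
Current position: (-16.76, 31.52). Target: (34.2, -0.5). Remaining: Δeast = 50.96, Δnorth = -32.02.
Bearing = atan2(50.96, -32.02) mod 360° = 122.14°; distance = √((50.96)² + (-32.02)²) = 60.186 km.

122°, 60.2 km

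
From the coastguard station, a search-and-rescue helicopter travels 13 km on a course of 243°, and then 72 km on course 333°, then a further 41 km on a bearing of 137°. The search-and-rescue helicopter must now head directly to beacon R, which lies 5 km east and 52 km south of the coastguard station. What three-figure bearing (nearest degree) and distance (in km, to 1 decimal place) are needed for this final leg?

165°, 83.0 km

Leg 1 (243°, 13 km): east 13 sin 243° = -11.58, north 13 cos 243° = -5.90
Leg 2 (333°, 72 km): east 72 sin 333° = -32.69, north 72 cos 333° = 64.15
Leg 3 (137°, 41 km): east 41 sin 137° = 27.96, north 41 cos 137° = -29.99
Current position: (-16.31, 28.27). Target: (5, -52). Remaining: Δeast = 21.31, Δnorth = -80.27.
Bearing = atan2(21.31, -80.27) mod 360° = 165.13°; distance = √((21.31)² + (-80.27)²) = 83.045 km.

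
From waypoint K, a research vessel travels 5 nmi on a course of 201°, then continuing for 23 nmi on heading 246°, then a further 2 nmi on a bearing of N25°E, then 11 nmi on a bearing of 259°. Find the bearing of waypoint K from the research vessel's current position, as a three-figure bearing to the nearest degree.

Leg 1 (201°, 5 nmi): east 5 sin 201° = -1.79, north 5 cos 201° = -4.67
Leg 2 (246°, 23 nmi): east 23 sin 246° = -21.01, north 23 cos 246° = -9.35
Leg 3 (N25°E, 2 nmi): east 2 sin 25° = 0.85, north 2 cos 25° = 1.81
Leg 4 (259°, 11 nmi): east 11 sin 259° = -10.80, north 11 cos 259° = -2.10
Net displacement: -32.76 east, -14.31 north. Direction back to start is (32.76, 14.31): bearing = atan2(32.76, 14.31) mod 360° = 66.40° ≈ 066°.

066°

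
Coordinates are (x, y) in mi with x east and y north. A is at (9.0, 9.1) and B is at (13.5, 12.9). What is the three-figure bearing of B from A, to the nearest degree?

050°

Δeast = 13.5 − 9.0 = 4.50; Δnorth = 12.9 − 9.1 = 3.80.
Bearing = atan2(Δeast, Δnorth) mod 360° = 49.82° ≈ 050°.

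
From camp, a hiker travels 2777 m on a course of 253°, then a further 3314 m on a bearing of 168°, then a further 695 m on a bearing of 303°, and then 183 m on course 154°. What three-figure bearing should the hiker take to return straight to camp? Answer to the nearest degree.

033°

Leg 1 (253°, 2777 m): east 2777 sin 253° = -2655.66, north 2777 cos 253° = -811.92
Leg 2 (168°, 3314 m): east 3314 sin 168° = 689.02, north 3314 cos 168° = -3241.58
Leg 3 (303°, 695 m): east 695 sin 303° = -582.88, north 695 cos 303° = 378.52
Leg 4 (154°, 183 m): east 183 sin 154° = 80.22, north 183 cos 154° = -164.48
Net displacement: -2469.29 east, -3839.45 north. Direction back to start is (2469.29, 3839.45): bearing = atan2(2469.29, 3839.45) mod 360° = 32.75° ≈ 033°.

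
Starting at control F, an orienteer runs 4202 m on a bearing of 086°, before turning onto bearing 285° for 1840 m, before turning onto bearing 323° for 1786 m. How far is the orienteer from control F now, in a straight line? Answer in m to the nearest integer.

Leg 1 (086°, 4202 m): east 4202 sin 86° = 4191.76, north 4202 cos 86° = 293.12
Leg 2 (285°, 1840 m): east 1840 sin 285° = -1777.30, north 1840 cos 285° = 476.23
Leg 3 (323°, 1786 m): east 1786 sin 323° = -1074.84, north 1786 cos 323° = 1426.36
Net: 1339.62 east, 2195.71 north. Distance = √((1339.62)² + (2195.71)²) = 2572.102 m.

2572 m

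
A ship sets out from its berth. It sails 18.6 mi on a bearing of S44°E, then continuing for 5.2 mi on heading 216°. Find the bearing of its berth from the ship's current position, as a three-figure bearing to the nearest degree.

331°

Leg 1 (S44°E, 18.6 mi): east 18.6 sin 136° = 12.92, north 18.6 cos 136° = -13.38
Leg 2 (216°, 5.2 mi): east 5.2 sin 216° = -3.06, north 5.2 cos 216° = -4.21
Net displacement: 9.86 east, -17.59 north. Direction back to start is (-9.86, 17.59): bearing = atan2(-9.86, 17.59) mod 360° = 330.71° ≈ 331°.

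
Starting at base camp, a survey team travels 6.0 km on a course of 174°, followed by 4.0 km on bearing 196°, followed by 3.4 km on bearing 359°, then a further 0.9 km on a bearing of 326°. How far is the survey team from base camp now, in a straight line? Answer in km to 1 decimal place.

Leg 1 (174°, 6.0 km): east 6.0 sin 174° = 0.63, north 6.0 cos 174° = -5.97
Leg 2 (196°, 4.0 km): east 4.0 sin 196° = -1.10, north 4.0 cos 196° = -3.85
Leg 3 (359°, 3.4 km): east 3.4 sin 359° = -0.06, north 3.4 cos 359° = 3.40
Leg 4 (326°, 0.9 km): east 0.9 sin 326° = -0.50, north 0.9 cos 326° = 0.75
Net: -1.04 east, -5.67 north. Distance = √((-1.04)² + (-5.67)²) = 5.761 km.

5.8 km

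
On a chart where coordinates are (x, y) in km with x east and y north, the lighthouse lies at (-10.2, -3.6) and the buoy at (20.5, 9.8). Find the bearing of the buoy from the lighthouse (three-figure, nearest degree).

Δeast = 20.5 − -10.2 = 30.70; Δnorth = 9.8 − -3.6 = 13.40.
Bearing = atan2(Δeast, Δnorth) mod 360° = 66.42° ≈ 066°.

066°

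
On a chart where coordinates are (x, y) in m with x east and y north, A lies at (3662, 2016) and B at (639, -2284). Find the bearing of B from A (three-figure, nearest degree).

Δeast = 639 − 3662 = -3023.00; Δnorth = -2284 − 2016 = -4300.00.
Bearing = atan2(Δeast, Δnorth) mod 360° = 215.11° ≈ 215°.

215°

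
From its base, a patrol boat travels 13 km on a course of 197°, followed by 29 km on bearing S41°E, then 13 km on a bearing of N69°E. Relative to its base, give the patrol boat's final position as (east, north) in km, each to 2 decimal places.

Leg 1 (197°, 13 km): east 13 sin 197° = -3.80, north 13 cos 197° = -12.43
Leg 2 (S41°E, 29 km): east 29 sin 139° = 19.03, north 29 cos 139° = -21.89
Leg 3 (N69°E, 13 km): east 13 sin 69° = 12.14, north 13 cos 69° = 4.66
Summing: 27.36 km east, -29.66 km north → (27.36, -29.66).

(27.36, -29.66)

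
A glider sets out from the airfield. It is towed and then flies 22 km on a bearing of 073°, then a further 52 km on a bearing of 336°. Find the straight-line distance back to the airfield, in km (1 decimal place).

Leg 1 (073°, 22 km): east 22 sin 73° = 21.04, north 22 cos 73° = 6.43
Leg 2 (336°, 52 km): east 52 sin 336° = -21.15, north 52 cos 336° = 47.50
Net: -0.11 east, 53.94 north. Distance = √((-0.11)² + (53.94)²) = 53.937 km.

53.9 km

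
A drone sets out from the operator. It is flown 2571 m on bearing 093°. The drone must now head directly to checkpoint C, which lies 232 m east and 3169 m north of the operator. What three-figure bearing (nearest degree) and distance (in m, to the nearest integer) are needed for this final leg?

Leg 1 (093°, 2571 m): east 2571 sin 93° = 2567.48, north 2571 cos 93° = -134.56
Current position: (2567.48, -134.56). Target: (232, 3169). Remaining: Δeast = -2335.48, Δnorth = 3303.56.
Bearing = atan2(-2335.48, 3303.56) mod 360° = 324.74°; distance = √((-2335.48)² + (3303.56)²) = 4045.730 m.

325°, 4046 m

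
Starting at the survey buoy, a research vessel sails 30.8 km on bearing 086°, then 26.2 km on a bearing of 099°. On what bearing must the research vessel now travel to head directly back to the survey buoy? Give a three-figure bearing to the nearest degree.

272°

Leg 1 (086°, 30.8 km): east 30.8 sin 86° = 30.72, north 30.8 cos 86° = 2.15
Leg 2 (099°, 26.2 km): east 26.2 sin 99° = 25.88, north 26.2 cos 99° = -4.10
Net displacement: 56.60 east, -1.95 north. Direction back to start is (-56.60, 1.95): bearing = atan2(-56.60, 1.95) mod 360° = 271.97° ≈ 272°.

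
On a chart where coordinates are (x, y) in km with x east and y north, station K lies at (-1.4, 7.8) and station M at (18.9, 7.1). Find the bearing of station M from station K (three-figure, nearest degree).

Δeast = 18.9 − -1.4 = 20.30; Δnorth = 7.1 − 7.8 = -0.70.
Bearing = atan2(Δeast, Δnorth) mod 360° = 91.97° ≈ 092°.

092°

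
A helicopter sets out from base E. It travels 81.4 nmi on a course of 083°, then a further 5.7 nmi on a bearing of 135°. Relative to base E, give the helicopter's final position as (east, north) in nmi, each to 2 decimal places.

(84.82, 5.89)

Leg 1 (083°, 81.4 nmi): east 81.4 sin 83° = 80.79, north 81.4 cos 83° = 9.92
Leg 2 (135°, 5.7 nmi): east 5.7 sin 135° = 4.03, north 5.7 cos 135° = -4.03
Summing: 84.82 nmi east, 5.89 nmi north → (84.82, 5.89).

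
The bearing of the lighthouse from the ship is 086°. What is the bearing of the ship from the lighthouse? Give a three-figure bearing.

Back-bearing = 086° + 180° = 266°.

266°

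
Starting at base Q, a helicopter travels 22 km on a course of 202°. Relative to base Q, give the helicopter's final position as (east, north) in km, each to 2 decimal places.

Leg 1 (202°, 22 km): east 22 sin 202° = -8.24, north 22 cos 202° = -20.40
Summing: -8.24 km east, -20.40 km north → (-8.24, -20.40).

(-8.24, -20.40)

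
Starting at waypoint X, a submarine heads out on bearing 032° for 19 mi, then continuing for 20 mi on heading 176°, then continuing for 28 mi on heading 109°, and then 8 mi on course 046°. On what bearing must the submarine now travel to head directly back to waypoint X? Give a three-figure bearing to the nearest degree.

280°

Leg 1 (032°, 19 mi): east 19 sin 32° = 10.07, north 19 cos 32° = 16.11
Leg 2 (176°, 20 mi): east 20 sin 176° = 1.40, north 20 cos 176° = -19.95
Leg 3 (109°, 28 mi): east 28 sin 109° = 26.47, north 28 cos 109° = -9.12
Leg 4 (046°, 8 mi): east 8 sin 46° = 5.75, north 8 cos 46° = 5.56
Net displacement: 43.69 east, -7.40 north. Direction back to start is (-43.69, 7.40): bearing = atan2(-43.69, 7.40) mod 360° = 279.61° ≈ 280°.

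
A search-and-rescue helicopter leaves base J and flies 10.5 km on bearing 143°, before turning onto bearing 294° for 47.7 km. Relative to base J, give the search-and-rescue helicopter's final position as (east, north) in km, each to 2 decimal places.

(-37.26, 11.02)

Leg 1 (143°, 10.5 km): east 10.5 sin 143° = 6.32, north 10.5 cos 143° = -8.39
Leg 2 (294°, 47.7 km): east 47.7 sin 294° = -43.58, north 47.7 cos 294° = 19.40
Summing: -37.26 km east, 11.02 km north → (-37.26, 11.02).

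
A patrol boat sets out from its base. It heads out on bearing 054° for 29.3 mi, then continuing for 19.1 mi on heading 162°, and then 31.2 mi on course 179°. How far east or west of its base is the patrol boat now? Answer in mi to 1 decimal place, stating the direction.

30.2 mi east

Leg 1 (054°, 29.3 mi): east 29.3 sin 54° = 23.70, north 29.3 cos 54° = 17.22
Leg 2 (162°, 19.1 mi): east 19.1 sin 162° = 5.90, north 19.1 cos 162° = -18.17
Leg 3 (179°, 31.2 mi): east 31.2 sin 179° = 0.54, north 31.2 cos 179° = -31.20
Net east component: 30.15 mi.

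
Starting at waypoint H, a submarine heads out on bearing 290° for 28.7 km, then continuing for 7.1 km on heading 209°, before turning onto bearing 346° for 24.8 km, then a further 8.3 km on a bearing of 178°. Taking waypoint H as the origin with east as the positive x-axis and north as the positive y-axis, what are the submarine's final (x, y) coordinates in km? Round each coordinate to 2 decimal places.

Leg 1 (290°, 28.7 km): east 28.7 sin 290° = -26.97, north 28.7 cos 290° = 9.82
Leg 2 (209°, 7.1 km): east 7.1 sin 209° = -3.44, north 7.1 cos 209° = -6.21
Leg 3 (346°, 24.8 km): east 24.8 sin 346° = -6.00, north 24.8 cos 346° = 24.06
Leg 4 (178°, 8.3 km): east 8.3 sin 178° = 0.29, north 8.3 cos 178° = -8.29
Summing: -36.12 km east, 19.37 km north → (-36.12, 19.37).

(-36.12, 19.37)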